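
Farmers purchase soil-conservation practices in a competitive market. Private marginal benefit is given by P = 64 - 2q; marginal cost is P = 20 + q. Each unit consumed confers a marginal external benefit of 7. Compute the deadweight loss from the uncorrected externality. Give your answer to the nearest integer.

Market equilibrium (private): 20 + q = 64 - 2q → q_m = 14.6667.
Social marginal benefit = demand + MEB = 71 - 2q.
Set SMB = MC: 71 - 2q = 20 + q → q* = 17.0000.
The welfare-loss triangle has base |q_m − q*| and height MEB(q_m) (the vertical gap between SMB and MC is zero at q* and MEB at q_m).
DWL = ½ × 2.3333 × 7.0000 = 8.1666.

DWL = 8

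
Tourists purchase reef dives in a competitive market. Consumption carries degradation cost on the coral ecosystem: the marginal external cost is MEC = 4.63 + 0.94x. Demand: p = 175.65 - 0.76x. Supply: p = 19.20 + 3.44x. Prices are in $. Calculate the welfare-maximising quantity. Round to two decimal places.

x* = 29.54

Social marginal benefit = demand − MEC = 171.02 - 1.70x.
Set SMB = MC: 171.02 - 1.70x = 19.20 + 3.44x → x* = 29.5370.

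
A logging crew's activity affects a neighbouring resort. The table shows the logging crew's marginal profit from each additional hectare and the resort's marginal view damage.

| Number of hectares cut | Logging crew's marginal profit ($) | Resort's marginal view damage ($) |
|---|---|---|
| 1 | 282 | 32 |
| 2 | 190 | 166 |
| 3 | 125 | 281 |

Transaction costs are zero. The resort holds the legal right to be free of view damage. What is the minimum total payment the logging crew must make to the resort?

Efficient level: marginal profit ≥ marginal view damage through level 2, so k* = 2.
With the resort holding the right, the logging crew must at least compensate total damage at k*: 32 + 166 = 198.

$198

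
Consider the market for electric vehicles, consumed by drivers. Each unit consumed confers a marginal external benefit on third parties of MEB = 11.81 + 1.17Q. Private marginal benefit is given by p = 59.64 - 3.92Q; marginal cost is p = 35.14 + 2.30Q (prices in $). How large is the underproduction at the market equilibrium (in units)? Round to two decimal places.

Market equilibrium (private): 35.14 + 2.30Q = 59.64 - 3.92Q → Q_m = 3.9389.
Social marginal benefit = demand + MEB = 71.45 - 2.75Q.
Set SMB = MC: 71.45 - 2.75Q = 35.14 + 2.30Q → Q* = 7.1901.
Gap = |3.9389 − 7.1901| = 3.2512.

3.25 units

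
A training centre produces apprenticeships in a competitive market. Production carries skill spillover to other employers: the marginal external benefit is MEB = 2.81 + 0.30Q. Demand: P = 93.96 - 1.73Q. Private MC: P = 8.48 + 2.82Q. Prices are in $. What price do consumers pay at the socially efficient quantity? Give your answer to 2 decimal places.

Social marginal cost = private MC − MEB = 5.67 + 2.52Q.
Set SMC = demand: 5.67 + 2.52Q = 93.96 - 1.73Q → Q* = 20.7741.
Consumer price on the demand curve at Q*: 93.96 − 1.73×20.7741 = 58.0208.

P = $58.02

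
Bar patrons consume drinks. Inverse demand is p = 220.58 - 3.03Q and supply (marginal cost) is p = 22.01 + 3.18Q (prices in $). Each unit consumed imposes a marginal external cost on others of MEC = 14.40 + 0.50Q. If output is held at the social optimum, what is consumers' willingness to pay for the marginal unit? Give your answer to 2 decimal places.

Social marginal benefit = demand − MEC = 206.18 - 3.53Q.
Set SMB = MC: 206.18 - 3.53Q = 22.01 + 3.18Q → Q* = 27.4471.
Consumer price on the demand curve at Q*: 220.58 − 3.03×27.4471 = 137.4153.

P = $137.42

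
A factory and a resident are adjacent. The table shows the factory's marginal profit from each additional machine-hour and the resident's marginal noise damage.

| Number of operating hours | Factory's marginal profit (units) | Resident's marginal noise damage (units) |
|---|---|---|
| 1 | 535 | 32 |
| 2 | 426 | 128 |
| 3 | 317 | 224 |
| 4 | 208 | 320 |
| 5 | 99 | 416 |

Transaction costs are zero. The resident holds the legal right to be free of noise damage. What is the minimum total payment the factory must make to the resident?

384

Efficient level: marginal profit ≥ marginal noise damage through level 3, so k* = 3.
With the resident holding the right, the factory must at least compensate total damage at k*: 32 + 128 + 224 = 384.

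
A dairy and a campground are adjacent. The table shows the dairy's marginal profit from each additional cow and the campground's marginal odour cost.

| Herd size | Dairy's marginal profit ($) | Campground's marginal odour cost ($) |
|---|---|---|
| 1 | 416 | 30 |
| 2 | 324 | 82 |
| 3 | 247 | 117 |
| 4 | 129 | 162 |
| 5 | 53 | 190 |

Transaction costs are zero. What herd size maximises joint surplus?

Bargaining reaches the level where marginal profit last exceeds marginal odour cost.
That holds through level 3 (247 ≥ 117) but not at 4 (129 < 162).

3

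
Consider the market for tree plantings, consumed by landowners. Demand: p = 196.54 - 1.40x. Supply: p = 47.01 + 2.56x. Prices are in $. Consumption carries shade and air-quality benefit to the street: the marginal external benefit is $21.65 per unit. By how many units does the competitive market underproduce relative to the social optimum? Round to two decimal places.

Market equilibrium (private): 47.01 + 2.56x = 196.54 - 1.40x → x_m = 37.7601.
Social marginal benefit = demand + MEB = 218.19 - 1.40x.
Set SMB = MC: 218.19 - 1.40x = 47.01 + 2.56x → x* = 43.2273.
Gap = |37.7601 − 43.2273| = 5.4672.

5.47 units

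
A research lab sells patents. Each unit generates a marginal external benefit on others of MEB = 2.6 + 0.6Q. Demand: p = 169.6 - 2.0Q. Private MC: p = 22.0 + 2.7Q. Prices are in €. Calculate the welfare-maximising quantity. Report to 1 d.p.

Social marginal cost = private MC − MEB = 19.4 + 2.1Q.
Set SMC = demand: 19.4 + 2.1Q = 169.6 - 2.0Q → Q* = 36.6341.

Q* = 36.6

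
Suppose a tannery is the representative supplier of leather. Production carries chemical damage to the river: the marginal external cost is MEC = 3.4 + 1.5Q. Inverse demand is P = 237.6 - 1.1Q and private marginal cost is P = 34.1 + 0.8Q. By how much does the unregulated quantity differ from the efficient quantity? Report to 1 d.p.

Market equilibrium (private): 34.1 + 0.8Q = 237.6 - 1.1Q → Q_m = 107.1053.
Social marginal cost = private MC + MEC = 37.5 + 2.3Q.
Set SMC = demand: 37.5 + 2.3Q = 237.6 - 1.1Q → Q* = 58.8529.
Gap = |107.1053 − 58.8529| = 48.2524.

48.3 units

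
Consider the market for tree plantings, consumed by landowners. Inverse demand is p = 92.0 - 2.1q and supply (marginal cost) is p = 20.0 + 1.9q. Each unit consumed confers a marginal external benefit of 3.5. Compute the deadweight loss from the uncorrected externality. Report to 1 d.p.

DWL = 1.5

Market equilibrium (private): 20.0 + 1.9q = 92.0 - 2.1q → q_m = 18.0000.
Social marginal benefit = demand + MEB = 95.5 - 2.1q.
Set SMB = MC: 95.5 - 2.1q = 20.0 + 1.9q → q* = 18.8750.
Between q* and q_m the wedge SMB − MC runs linearly from 0 to MEB(q_m), so the loss is a triangle.
DWL = ½ × 0.8750 × 3.5000 = 1.5313.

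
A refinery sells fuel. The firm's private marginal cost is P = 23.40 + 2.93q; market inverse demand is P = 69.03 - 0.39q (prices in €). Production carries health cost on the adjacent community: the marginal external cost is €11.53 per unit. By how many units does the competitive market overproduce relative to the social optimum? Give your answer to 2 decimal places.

Market equilibrium (private): 23.40 + 2.93q = 69.03 - 0.39q → q_m = 13.7440.
Social marginal cost = private MC + MEC = 34.93 + 2.93q.
Set SMC = demand: 34.93 + 2.93q = 69.03 - 0.39q → q* = 10.2711.
Gap = |13.7440 − 10.2711| = 3.4729.

3.47 units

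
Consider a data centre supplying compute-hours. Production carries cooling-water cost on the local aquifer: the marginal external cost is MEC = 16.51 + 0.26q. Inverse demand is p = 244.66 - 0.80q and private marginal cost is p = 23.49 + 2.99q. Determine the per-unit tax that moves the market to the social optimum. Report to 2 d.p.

Social marginal cost = private MC + MEC = 40.00 + 3.25q.
Set SMC = demand: 40.00 + 3.25q = 244.66 - 0.80q → q* = 50.5333.
The Pigouvian tax equals MEC at q*: 16.51 + 0.26×50.5333 = 29.6487.

tax = 29.65 per unit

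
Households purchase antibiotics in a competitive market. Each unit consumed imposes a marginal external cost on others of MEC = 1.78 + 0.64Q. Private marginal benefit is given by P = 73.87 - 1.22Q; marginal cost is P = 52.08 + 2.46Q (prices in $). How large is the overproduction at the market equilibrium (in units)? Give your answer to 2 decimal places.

1.29 units

Market equilibrium (private): 52.08 + 2.46Q = 73.87 - 1.22Q → Q_m = 5.9212.
Social marginal benefit = demand − MEC = 72.09 - 1.86Q.
Set SMB = MC: 72.09 - 1.86Q = 52.08 + 2.46Q → Q* = 4.6319.
Gap = |5.9212 − 4.6319| = 1.2893.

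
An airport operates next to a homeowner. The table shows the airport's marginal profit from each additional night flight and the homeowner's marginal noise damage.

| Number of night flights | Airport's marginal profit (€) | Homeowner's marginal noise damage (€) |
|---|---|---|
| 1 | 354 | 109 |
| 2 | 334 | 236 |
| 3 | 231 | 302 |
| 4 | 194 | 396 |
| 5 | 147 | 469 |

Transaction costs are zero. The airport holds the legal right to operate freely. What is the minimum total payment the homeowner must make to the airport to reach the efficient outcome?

€572

Left alone the airport would choose level 5 (marginal profit stays positive).
Efficient level: k* = 2 (marginal profit ≥ marginal noise damage through 2).
The homeowner must at least cover the airport's forgone profit from cutting 5→2: 231 + 194 + 147 = 572.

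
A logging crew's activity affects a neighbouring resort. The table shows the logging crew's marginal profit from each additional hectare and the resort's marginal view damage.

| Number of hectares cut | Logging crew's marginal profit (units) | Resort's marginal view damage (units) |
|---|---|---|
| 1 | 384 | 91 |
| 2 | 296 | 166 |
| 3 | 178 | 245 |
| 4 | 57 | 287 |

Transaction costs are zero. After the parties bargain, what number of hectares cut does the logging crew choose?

2

Bargaining reaches the level where marginal profit last exceeds marginal view damage.
That holds through level 2 (296 ≥ 166) but not at 3 (178 < 245).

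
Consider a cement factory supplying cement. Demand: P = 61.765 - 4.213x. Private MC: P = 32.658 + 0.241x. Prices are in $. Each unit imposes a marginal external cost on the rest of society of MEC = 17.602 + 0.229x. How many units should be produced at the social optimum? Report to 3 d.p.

x* = 2.457

Social marginal cost = private MC + MEC = 50.260 + 0.470x.
Set SMC = demand: 50.260 + 0.470x = 61.765 - 4.213x → x* = 2.4568.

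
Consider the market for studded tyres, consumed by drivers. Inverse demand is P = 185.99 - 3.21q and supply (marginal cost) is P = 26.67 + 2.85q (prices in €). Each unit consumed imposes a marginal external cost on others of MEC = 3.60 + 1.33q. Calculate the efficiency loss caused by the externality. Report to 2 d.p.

DWL = €100.63

Market equilibrium (private): 26.67 + 2.85q = 185.99 - 3.21q → q_m = 26.2904.
Social marginal benefit = demand − MEC = 182.39 - 4.54q.
Set SMB = MC: 182.39 - 4.54q = 26.67 + 2.85q → q* = 21.0717.
The loss is the area between SMB and MC from q* to q_m; with linear curves that's a triangle of height MEC(q_m).
DWL = ½ × 5.2187 × 38.5663 = 100.6330.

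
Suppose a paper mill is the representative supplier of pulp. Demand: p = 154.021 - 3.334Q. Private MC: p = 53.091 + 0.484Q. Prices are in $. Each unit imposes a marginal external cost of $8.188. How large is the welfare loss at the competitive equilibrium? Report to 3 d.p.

Market equilibrium (private): 53.091 + 0.484Q = 154.021 - 3.334Q → Q_m = 26.4353.
Social marginal cost = private MC + MEC = 61.279 + 0.484Q.
Set SMC = demand: 61.279 + 0.484Q = 154.021 - 3.334Q → Q* = 24.2907.
Between Q* and Q_m the wedge SMC − demand runs linearly from 0 to MEC(Q_m), so the loss is a triangle.
DWL = ½ × 2.1446 × 8.1880 = 8.7800.

DWL = $8.780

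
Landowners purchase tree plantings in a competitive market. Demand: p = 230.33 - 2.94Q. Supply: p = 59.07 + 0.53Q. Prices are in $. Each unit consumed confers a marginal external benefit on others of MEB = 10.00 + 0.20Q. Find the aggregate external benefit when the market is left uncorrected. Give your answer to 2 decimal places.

$737.13

Market equilibrium (private): 59.07 + 0.53Q = 230.33 - 2.94Q → Q_m = 49.3545.
Total external benefit = ∫₀^{Q_m} (10.00 + 0.20Q) dQ = 10.00×49.3545 + ½×0.20×49.3545² = 737.1317.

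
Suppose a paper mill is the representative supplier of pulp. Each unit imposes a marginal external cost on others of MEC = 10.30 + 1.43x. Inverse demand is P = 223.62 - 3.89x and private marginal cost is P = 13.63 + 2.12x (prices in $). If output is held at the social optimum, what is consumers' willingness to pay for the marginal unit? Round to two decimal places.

Social marginal cost = private MC + MEC = 23.93 + 3.55x.
Set SMC = demand: 23.93 + 3.55x = 223.62 - 3.89x → x* = 26.8401.
Consumer price on the demand curve at x*: 223.62 − 3.89×26.8401 = 119.2120.

P = $119.21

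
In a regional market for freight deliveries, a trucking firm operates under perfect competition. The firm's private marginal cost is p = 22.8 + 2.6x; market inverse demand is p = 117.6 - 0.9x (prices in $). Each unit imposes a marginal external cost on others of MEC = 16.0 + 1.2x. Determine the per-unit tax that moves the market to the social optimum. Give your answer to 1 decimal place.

tax = $36.1 per unit

Social marginal cost = private MC + MEC = 38.8 + 3.8x.
Set SMC = demand: 38.8 + 3.8x = 117.6 - 0.9x → x* = 16.7660.
The Pigouvian tax equals MEC at x*: 16.0 + 1.2×16.7660 = 36.1192.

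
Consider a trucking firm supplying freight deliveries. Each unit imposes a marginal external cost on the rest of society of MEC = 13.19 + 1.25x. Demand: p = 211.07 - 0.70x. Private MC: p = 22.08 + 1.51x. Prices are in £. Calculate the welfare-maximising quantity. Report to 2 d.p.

Social marginal cost = private MC + MEC = 35.27 + 2.76x.
Set SMC = demand: 35.27 + 2.76x = 211.07 - 0.70x → x* = 50.8092.

x* = 50.81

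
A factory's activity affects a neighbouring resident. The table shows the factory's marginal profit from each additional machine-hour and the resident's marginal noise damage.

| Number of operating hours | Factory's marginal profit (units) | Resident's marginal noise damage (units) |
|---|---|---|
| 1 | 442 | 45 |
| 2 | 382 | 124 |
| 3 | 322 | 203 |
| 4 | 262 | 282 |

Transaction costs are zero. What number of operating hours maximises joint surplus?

3

Bargaining reaches the level where marginal profit last exceeds marginal noise damage.
That holds through level 3 (322 ≥ 203) but not at 4 (262 < 282).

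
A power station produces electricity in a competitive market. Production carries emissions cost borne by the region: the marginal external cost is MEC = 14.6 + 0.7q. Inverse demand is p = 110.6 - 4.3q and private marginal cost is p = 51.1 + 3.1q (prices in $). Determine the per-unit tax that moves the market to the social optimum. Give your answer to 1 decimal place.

Social marginal cost = private MC + MEC = 65.7 + 3.8q.
Set SMC = demand: 65.7 + 3.8q = 110.6 - 4.3q → q* = 5.5432.
The Pigouvian tax equals MEC at q*: 14.6 + 0.7×5.5432 = 18.4802.

tax = $18.5 per unit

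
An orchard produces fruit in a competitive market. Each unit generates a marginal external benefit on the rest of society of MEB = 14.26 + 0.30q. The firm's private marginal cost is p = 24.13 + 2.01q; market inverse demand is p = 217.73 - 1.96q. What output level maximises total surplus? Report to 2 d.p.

q* = 56.64

Social marginal cost = private MC − MEB = 9.87 + 1.71q.
Set SMC = demand: 9.87 + 1.71q = 217.73 - 1.96q → q* = 56.6376.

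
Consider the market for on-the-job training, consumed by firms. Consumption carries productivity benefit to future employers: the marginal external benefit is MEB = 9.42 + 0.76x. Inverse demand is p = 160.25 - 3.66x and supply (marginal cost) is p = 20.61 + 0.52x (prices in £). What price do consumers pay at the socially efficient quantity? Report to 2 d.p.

P = £0.73

Social marginal benefit = demand + MEB = 169.67 - 2.90x.
Set SMB = MC: 169.67 - 2.90x = 20.61 + 0.52x → x* = 43.5848.
Consumer price on the demand curve at x*: 160.25 − 3.66×43.5848 = 0.7296.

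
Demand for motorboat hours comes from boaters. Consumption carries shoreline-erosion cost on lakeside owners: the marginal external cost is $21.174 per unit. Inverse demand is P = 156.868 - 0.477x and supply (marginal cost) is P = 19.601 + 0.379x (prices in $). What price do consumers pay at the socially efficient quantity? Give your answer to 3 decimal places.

Social marginal benefit = demand − MEC = 135.694 - 0.477x.
Set SMB = MC: 135.694 - 0.477x = 19.601 + 0.379x → x* = 135.6227.
Consumer price on the demand curve at x*: 156.868 − 0.477×135.6227 = 92.1760.

P = $92.176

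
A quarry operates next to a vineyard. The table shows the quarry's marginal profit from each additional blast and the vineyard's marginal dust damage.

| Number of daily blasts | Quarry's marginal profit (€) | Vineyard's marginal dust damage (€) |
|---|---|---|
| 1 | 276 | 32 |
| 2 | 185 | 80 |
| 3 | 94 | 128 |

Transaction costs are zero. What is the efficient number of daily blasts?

2

Bargaining reaches the level where marginal profit last exceeds marginal dust damage.
That holds through level 2 (185 ≥ 80) but not at 3 (94 < 128).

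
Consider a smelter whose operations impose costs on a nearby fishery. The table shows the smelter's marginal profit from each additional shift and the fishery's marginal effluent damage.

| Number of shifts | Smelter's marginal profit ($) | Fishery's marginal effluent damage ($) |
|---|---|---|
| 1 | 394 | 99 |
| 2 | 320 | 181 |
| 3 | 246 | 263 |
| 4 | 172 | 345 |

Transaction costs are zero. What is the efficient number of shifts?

2

Bargaining reaches the level where marginal profit last exceeds marginal effluent damage.
That holds through level 2 (320 ≥ 181) but not at 3 (246 < 263).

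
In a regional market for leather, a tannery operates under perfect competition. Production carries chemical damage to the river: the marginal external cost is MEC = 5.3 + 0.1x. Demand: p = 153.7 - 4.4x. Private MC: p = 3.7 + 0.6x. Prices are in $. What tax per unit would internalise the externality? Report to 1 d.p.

tax = $8.1 per unit

Social marginal cost = private MC + MEC = 9.0 + 0.7x.
Set SMC = demand: 9.0 + 0.7x = 153.7 - 4.4x → x* = 28.3725.
The Pigouvian tax equals MEC at x*: 5.3 + 0.1×28.3725 = 8.1373.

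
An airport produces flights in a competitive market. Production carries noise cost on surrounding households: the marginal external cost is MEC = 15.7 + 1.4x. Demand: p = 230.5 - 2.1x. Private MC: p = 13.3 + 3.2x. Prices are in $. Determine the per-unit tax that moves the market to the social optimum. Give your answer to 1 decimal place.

Social marginal cost = private MC + MEC = 29.0 + 4.6x.
Set SMC = demand: 29.0 + 4.6x = 230.5 - 2.1x → x* = 30.0746.
The Pigouvian tax equals MEC at x*: 15.7 + 1.4×30.0746 = 57.8044.

tax = $57.8 per unit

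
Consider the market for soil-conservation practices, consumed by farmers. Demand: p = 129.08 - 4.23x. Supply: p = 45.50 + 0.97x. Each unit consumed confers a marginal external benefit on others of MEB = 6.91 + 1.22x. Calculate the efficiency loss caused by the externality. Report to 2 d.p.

DWL = 88.35

Market equilibrium (private): 45.50 + 0.97x = 129.08 - 4.23x → x_m = 16.0731.
Social marginal benefit = demand + MEB = 135.99 - 3.01x.
Set SMB = MC: 135.99 - 3.01x = 45.50 + 0.97x → x* = 22.7362.
Between x* and x_m the wedge SMB − MC runs linearly from 0 to MEB(x_m), so the loss is a triangle.
DWL = ½ × 6.6631 × 26.5192 = 88.3500.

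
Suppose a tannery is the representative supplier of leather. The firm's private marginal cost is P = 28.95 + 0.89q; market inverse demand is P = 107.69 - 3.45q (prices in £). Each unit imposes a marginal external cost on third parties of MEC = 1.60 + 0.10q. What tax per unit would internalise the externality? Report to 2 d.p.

tax = £3.34 per unit

Social marginal cost = private MC + MEC = 30.55 + 0.99q.
Set SMC = demand: 30.55 + 0.99q = 107.69 - 3.45q → q* = 17.3739.
The Pigouvian tax equals MEC at q*: 1.60 + 0.10×17.3739 = 3.3374.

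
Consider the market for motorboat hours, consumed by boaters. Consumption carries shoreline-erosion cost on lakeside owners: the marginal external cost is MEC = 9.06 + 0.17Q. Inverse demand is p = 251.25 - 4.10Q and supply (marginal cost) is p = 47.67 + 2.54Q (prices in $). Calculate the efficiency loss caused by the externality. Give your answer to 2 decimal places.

DWL = $14.96

Market equilibrium (private): 47.67 + 2.54Q = 251.25 - 4.10Q → Q_m = 30.6596.
Social marginal benefit = demand − MEC = 242.19 - 4.27Q.
Set SMB = MC: 242.19 - 4.27Q = 47.67 + 2.54Q → Q* = 28.5639.
Between Q* and Q_m the wedge MC − SMB runs linearly from 0 to MEC(Q_m), so the loss is a triangle.
DWL = ½ × 2.0957 × 14.2721 = 14.9550.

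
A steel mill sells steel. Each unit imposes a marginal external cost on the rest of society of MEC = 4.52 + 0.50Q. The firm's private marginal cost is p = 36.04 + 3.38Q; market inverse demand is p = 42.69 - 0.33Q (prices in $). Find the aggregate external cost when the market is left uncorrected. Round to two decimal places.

$8.91

Market equilibrium (private): 36.04 + 3.38Q = 42.69 - 0.33Q → Q_m = 1.7925.
Total external cost = ∫₀^{Q_m} (4.52 + 0.50Q) dQ = 4.52×1.7925 + ½×0.50×1.7925² = 8.9054.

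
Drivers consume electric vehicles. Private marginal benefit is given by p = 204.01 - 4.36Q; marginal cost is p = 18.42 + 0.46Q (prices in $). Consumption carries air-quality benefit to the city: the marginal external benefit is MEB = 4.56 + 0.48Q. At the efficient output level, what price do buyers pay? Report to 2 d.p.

Social marginal benefit = demand + MEB = 208.57 - 3.88Q.
Set SMB = MC: 208.57 - 3.88Q = 18.42 + 0.46Q → Q* = 43.8134.
Consumer price on the demand curve at Q*: 204.01 − 4.36×43.8134 = 12.9836.

P = $12.98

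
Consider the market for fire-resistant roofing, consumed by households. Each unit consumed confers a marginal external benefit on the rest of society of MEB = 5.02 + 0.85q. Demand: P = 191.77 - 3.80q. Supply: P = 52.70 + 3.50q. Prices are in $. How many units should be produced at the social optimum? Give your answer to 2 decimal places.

q* = 22.34

Social marginal benefit = demand + MEB = 196.79 - 2.95q.
Set SMB = MC: 196.79 - 2.95q = 52.70 + 3.50q → q* = 22.3395.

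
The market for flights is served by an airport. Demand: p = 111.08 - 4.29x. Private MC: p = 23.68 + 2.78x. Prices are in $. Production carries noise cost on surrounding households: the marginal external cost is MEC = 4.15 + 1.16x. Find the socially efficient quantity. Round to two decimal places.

Social marginal cost = private MC + MEC = 27.83 + 3.94x.
Set SMC = demand: 27.83 + 3.94x = 111.08 - 4.29x → x* = 10.1154.

x* = 10.12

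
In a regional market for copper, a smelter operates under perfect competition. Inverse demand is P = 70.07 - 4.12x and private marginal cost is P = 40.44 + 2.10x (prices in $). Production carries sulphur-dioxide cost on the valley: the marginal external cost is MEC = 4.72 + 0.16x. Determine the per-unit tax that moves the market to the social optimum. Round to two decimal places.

tax = $5.34 per unit

Social marginal cost = private MC + MEC = 45.16 + 2.26x.
Set SMC = demand: 45.16 + 2.26x = 70.07 - 4.12x → x* = 3.9044.
The Pigouvian tax equals MEC at x*: 4.72 + 0.16×3.9044 = 5.3447.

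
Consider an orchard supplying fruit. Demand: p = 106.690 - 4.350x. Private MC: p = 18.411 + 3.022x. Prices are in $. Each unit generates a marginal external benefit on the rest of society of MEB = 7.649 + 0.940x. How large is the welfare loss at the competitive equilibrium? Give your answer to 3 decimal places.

Market equilibrium (private): 18.411 + 3.022x = 106.690 - 4.350x → x_m = 11.9749.
Social marginal cost = private MC − MEB = 10.762 + 2.082x.
Set SMC = demand: 10.762 + 2.082x = 106.690 - 4.350x → x* = 14.9142.
Height of the DWL triangle at x_m is demand(x_m) − SMC(x_m) = MEB(x_m) = 18.9054.
DWL = ½ × 2.9393 × 18.9054 = 27.7843.

DWL = $27.784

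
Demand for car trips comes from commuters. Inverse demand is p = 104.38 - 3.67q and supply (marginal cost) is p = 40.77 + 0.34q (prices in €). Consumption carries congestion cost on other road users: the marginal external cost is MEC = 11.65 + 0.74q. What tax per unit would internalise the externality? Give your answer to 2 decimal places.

tax = €19.74 per unit

Social marginal benefit = demand − MEC = 92.73 - 4.41q.
Set SMB = MC: 92.73 - 4.41q = 40.77 + 0.34q → q* = 10.9389.
The Pigouvian tax equals MEC at q*: 11.65 + 0.74×10.9389 = 19.7448.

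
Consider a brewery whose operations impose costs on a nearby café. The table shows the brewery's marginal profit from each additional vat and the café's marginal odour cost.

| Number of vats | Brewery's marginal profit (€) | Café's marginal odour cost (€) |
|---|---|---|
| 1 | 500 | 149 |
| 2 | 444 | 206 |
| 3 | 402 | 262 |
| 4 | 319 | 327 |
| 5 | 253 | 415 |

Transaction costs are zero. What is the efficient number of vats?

3

Bargaining reaches the level where marginal profit last exceeds marginal odour cost.
That holds through level 3 (402 ≥ 262) but not at 4 (319 < 327).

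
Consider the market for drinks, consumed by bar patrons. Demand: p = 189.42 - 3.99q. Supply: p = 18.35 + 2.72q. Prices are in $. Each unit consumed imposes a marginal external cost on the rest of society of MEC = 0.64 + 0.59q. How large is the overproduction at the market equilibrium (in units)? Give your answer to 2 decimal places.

2.15 units

Market equilibrium (private): 18.35 + 2.72q = 189.42 - 3.99q → q_m = 25.4948.
Social marginal benefit = demand − MEC = 188.78 - 4.58q.
Set SMB = MC: 188.78 - 4.58q = 18.35 + 2.72q → q* = 23.3466.
Gap = |25.4948 − 23.3466| = 2.1482.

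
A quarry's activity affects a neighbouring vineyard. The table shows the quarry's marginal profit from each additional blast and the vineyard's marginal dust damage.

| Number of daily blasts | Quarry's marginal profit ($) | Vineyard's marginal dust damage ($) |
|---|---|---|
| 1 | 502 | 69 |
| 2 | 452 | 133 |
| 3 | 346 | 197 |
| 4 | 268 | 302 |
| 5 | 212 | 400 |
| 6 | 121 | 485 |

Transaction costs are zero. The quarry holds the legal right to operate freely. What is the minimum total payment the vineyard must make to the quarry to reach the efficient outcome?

$601

Left alone the quarry would choose level 6 (marginal profit stays positive).
Efficient level: k* = 3 (marginal profit ≥ marginal dust damage through 3).
The vineyard must at least cover the quarry's forgone profit from cutting 6→3: 268 + 212 + 121 = 601.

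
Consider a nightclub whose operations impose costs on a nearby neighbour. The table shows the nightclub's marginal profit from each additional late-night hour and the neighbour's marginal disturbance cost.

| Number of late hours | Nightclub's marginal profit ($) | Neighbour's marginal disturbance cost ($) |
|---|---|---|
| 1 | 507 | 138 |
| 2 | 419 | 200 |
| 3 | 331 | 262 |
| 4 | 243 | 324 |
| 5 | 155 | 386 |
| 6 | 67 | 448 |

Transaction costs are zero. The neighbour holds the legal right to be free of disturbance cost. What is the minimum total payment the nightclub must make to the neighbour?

$600

Efficient level: marginal profit ≥ marginal disturbance cost through level 3, so k* = 3.
With the neighbour holding the right, the nightclub must at least compensate total damage at k*: 138 + 200 + 262 = 600.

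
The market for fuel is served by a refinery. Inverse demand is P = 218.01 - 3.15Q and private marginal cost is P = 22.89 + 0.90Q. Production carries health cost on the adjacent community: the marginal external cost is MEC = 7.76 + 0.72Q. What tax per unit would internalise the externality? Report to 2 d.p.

tax = 36.04 per unit

Social marginal cost = private MC + MEC = 30.65 + 1.62Q.
Set SMC = demand: 30.65 + 1.62Q = 218.01 - 3.15Q → Q* = 39.2788.
The Pigouvian tax equals MEC at Q*: 7.76 + 0.72×39.2788 = 36.0407.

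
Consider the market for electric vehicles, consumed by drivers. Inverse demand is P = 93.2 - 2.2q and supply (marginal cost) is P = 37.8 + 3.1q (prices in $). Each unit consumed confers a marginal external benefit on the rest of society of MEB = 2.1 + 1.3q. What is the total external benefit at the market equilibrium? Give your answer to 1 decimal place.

Market equilibrium (private): 37.8 + 3.1q = 93.2 - 2.2q → q_m = 10.4528.
Total external benefit = ∫₀^{q_m} (2.1 + 1.3q) dq = 2.1×10.4528 + ½×1.3×10.4528² = 92.9705.

$93.0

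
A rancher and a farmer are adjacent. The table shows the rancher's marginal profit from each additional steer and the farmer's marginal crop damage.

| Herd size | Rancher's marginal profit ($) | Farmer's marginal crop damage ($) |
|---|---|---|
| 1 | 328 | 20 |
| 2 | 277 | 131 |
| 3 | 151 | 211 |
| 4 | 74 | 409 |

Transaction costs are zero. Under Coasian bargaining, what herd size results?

2

Bargaining reaches the level where marginal profit last exceeds marginal crop damage.
That holds through level 2 (277 ≥ 131) but not at 3 (151 < 211).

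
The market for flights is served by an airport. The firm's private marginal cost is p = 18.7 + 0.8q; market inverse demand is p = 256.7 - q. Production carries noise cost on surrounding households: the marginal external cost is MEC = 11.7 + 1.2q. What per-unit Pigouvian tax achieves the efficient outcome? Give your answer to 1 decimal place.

tax = 102.2 per unit

Social marginal cost = private MC + MEC = 30.4 + 2.0q.
Set SMC = demand: 30.4 + 2.0q = 256.7 - q → q* = 75.4333.
The Pigouvian tax equals MEC at q*: 11.7 + 1.2×75.4333 = 102.2200.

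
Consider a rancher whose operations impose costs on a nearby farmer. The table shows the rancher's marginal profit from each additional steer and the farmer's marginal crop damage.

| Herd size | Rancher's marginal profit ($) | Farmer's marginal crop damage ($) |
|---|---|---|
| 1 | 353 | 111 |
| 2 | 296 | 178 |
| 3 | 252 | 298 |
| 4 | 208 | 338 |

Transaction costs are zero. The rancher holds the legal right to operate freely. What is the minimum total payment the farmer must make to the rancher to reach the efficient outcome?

$460

Left alone the rancher would choose level 4 (marginal profit stays positive).
Efficient level: k* = 2 (marginal profit ≥ marginal crop damage through 2).
The farmer must at least cover the rancher's forgone profit from cutting 4→2: 252 + 208 = 460.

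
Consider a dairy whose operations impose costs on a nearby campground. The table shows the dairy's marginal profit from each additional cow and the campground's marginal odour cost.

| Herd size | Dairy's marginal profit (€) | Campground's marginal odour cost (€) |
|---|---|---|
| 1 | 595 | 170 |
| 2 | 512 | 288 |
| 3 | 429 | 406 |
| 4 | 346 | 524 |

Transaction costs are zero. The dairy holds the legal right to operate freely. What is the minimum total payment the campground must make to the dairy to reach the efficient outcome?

Left alone the dairy would choose level 4 (marginal profit stays positive).
Efficient level: k* = 3 (marginal profit ≥ marginal odour cost through 3).
The campground must at least cover the dairy's forgone profit from cutting 4→3: 346 = 346.

€346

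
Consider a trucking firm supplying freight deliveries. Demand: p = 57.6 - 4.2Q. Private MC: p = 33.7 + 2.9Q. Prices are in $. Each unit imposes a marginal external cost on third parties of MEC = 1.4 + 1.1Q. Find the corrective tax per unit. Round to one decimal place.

Social marginal cost = private MC + MEC = 35.1 + 4.0Q.
Set SMC = demand: 35.1 + 4.0Q = 57.6 - 4.2Q → Q* = 2.7439.
The Pigouvian tax equals MEC at Q*: 1.4 + 1.1×2.7439 = 4.4183.

tax = $4.4 per unit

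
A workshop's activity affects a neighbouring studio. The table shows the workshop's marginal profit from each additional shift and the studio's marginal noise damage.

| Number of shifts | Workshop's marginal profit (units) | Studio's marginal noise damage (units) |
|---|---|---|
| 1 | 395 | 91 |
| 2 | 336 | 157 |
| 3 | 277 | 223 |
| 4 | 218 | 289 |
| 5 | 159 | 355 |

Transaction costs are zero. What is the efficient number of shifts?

Bargaining reaches the level where marginal profit last exceeds marginal noise damage.
That holds through level 3 (277 ≥ 223) but not at 4 (218 < 289).

3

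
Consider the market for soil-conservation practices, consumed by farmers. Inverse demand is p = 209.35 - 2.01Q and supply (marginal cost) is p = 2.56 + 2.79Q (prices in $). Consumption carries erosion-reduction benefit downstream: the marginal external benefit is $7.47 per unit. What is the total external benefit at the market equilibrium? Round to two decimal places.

$321.82

Market equilibrium (private): 2.56 + 2.79Q = 209.35 - 2.01Q → Q_m = 43.0813.
Total external benefit = MEB × Q_m = 7.47 × 43.0813 = 321.8173.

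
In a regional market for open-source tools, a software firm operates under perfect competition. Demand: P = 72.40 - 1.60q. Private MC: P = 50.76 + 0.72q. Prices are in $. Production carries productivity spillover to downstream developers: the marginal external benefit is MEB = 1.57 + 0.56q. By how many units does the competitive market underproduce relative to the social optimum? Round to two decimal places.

3.86 units

Market equilibrium (private): 50.76 + 0.72q = 72.40 - 1.60q → q_m = 9.3276.
Social marginal cost = private MC − MEB = 49.19 + 0.16q.
Set SMC = demand: 49.19 + 0.16q = 72.40 - 1.60q → q* = 13.1875.
Gap = |9.3276 − 13.1875| = 3.8599.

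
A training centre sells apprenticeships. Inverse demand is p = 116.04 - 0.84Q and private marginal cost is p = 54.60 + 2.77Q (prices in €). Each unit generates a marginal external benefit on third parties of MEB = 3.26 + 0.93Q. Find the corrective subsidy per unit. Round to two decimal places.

Social marginal cost = private MC − MEB = 51.34 + 1.84Q.
Set SMC = demand: 51.34 + 1.84Q = 116.04 - 0.84Q → Q* = 24.1418.
The Pigouvian subsidy equals MEB at Q*: 3.26 + 0.93×24.1418 = 25.7119.

subsidy = €25.71 per unit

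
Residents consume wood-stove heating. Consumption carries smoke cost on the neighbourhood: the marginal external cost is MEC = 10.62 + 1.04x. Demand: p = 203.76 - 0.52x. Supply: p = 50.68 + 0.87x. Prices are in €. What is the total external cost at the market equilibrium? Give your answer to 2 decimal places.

€7476.40

Market equilibrium (private): 50.68 + 0.87x = 203.76 - 0.52x → x_m = 110.1295.
Total external cost = ∫₀^{x_m} (10.62 + 1.04x) dx = 10.62×110.1295 + ½×1.04×110.1295² = 7476.3988.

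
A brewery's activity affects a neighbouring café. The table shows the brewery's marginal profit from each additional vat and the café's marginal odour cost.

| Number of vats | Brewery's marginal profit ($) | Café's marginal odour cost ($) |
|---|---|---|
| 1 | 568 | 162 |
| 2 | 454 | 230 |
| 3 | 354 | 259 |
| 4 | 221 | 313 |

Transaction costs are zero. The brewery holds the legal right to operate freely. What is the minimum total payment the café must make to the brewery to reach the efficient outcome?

$221

Left alone the brewery would choose level 4 (marginal profit stays positive).
Efficient level: k* = 3 (marginal profit ≥ marginal odour cost through 3).
The café must at least cover the brewery's forgone profit from cutting 4→3: 221 = 221.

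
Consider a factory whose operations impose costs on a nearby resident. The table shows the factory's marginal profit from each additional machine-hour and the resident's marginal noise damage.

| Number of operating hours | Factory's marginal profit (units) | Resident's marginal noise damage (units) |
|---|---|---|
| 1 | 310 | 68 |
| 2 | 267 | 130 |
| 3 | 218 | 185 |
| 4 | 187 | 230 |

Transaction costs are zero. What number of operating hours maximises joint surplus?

3

Bargaining reaches the level where marginal profit last exceeds marginal noise damage.
That holds through level 3 (218 ≥ 185) but not at 4 (187 < 230).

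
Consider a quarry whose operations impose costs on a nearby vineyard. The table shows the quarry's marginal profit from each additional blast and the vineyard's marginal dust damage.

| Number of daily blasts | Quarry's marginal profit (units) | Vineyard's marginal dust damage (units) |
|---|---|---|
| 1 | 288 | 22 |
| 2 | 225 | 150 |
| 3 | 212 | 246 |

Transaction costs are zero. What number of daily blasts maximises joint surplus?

Bargaining reaches the level where marginal profit last exceeds marginal dust damage.
That holds through level 2 (225 ≥ 150) but not at 3 (212 < 246).

2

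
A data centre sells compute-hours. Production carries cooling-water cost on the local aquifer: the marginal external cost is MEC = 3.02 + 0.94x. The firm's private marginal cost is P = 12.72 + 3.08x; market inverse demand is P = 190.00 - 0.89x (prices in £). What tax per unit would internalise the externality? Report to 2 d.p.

tax = £36.38 per unit

Social marginal cost = private MC + MEC = 15.74 + 4.02x.
Set SMC = demand: 15.74 + 4.02x = 190.00 - 0.89x → x* = 35.4908.
The Pigouvian tax equals MEC at x*: 3.02 + 0.94×35.4908 = 36.3814.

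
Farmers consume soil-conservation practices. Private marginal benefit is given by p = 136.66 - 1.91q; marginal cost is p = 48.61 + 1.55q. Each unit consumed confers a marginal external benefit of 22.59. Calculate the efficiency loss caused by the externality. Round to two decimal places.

DWL = 73.74

Market equilibrium (private): 48.61 + 1.55q = 136.66 - 1.91q → q_m = 25.4480.
Social marginal benefit = demand + MEB = 159.25 - 1.91q.
Set SMB = MC: 159.25 - 1.91q = 48.61 + 1.55q → q* = 31.9769.
Height of the DWL triangle at q_m is SMB(q_m) − MC(q_m) = MEB(q_m) = 22.5900.
DWL = ½ × 6.5289 × 22.5900 = 73.7439.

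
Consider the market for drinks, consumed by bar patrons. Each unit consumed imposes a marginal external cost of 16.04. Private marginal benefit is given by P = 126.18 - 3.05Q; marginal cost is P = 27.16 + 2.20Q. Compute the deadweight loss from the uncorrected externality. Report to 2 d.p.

Market equilibrium (private): 27.16 + 2.20Q = 126.18 - 3.05Q → Q_m = 18.8610.
Social marginal benefit = demand − MEC = 110.14 - 3.05Q.
Set SMB = MC: 110.14 - 3.05Q = 27.16 + 2.20Q → Q* = 15.8057.
Height of the DWL triangle at Q_m is MC(Q_m) − SMB(Q_m) = MEC(Q_m) = 16.0400.
DWL = ½ × 3.0553 × 16.0400 = 24.5035.

DWL = 24.50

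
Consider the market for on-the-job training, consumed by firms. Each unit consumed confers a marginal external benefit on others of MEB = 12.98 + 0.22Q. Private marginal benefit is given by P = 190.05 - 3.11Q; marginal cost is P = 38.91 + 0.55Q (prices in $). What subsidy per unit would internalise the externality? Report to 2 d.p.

subsidy = $23.48 per unit

Social marginal benefit = demand + MEB = 203.03 - 2.89Q.
Set SMB = MC: 203.03 - 2.89Q = 38.91 + 0.55Q → Q* = 47.7093.
The Pigouvian subsidy equals MEB at Q*: 12.98 + 0.22×47.7093 = 23.4760.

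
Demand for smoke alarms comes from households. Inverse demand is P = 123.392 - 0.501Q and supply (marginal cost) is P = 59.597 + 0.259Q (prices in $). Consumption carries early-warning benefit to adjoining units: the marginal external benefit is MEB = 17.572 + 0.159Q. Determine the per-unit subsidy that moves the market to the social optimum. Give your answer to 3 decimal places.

Social marginal benefit = demand + MEB = 140.964 - 0.342Q.
Set SMB = MC: 140.964 - 0.342Q = 59.597 + 0.259Q → Q* = 135.3860.
The Pigouvian subsidy equals MEB at Q*: 17.572 + 0.159×135.3860 = 39.0984.

subsidy = $39.098 per unit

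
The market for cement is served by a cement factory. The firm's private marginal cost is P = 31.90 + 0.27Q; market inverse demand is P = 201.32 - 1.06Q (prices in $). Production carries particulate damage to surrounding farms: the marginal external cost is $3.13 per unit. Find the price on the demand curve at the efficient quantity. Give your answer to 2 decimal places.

P = $68.79

Social marginal cost = private MC + MEC = 35.03 + 0.27Q.
Set SMC = demand: 35.03 + 0.27Q = 201.32 - 1.06Q → Q* = 125.0301.
Consumer price on the demand curve at Q*: 201.32 − 1.06×125.0301 = 68.7881.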